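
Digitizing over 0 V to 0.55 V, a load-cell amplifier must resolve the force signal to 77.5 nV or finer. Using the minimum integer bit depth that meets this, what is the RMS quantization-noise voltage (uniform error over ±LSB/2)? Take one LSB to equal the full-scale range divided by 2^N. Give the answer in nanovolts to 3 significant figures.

18.9 nV

Range is 0.55 V.
0.55 V / 77.5 nV = 7.097e6. Since 2^22 = 4194304 and 2^23 = 8388608, N = 23.
LSB = 0.55 V ÷ 2^23 = 0.55/8388608 V = 65.565 nV.
σ_q = LSB/√12 = 65.565 nV/3.4641 = 18.9 nV.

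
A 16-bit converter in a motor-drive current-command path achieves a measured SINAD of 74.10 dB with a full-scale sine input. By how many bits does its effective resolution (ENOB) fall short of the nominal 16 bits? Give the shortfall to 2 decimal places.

Effective bits = (74.10 − 1.76)/6.02 = 12.0166.
Shortfall = 16 − 12.0166 = 3.9834 bits.

3.98 bits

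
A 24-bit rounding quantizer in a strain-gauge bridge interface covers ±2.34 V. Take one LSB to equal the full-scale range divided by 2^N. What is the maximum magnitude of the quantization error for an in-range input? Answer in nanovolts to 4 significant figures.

139.5 nV

The full-scale span is 2.34 − (-2.34) = 4.68 V.
LSB = 4.68 V / 2^24 = 278.950 nV.
Worst-case error for round-to-nearest is half an LSB: 139.5 nV.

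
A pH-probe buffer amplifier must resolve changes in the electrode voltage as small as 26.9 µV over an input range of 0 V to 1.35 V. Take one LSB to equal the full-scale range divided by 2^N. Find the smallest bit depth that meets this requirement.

16 bits

Range is 1.35 V.
Required number of levels: 1.35/26.9 µV = 50186; smallest N with 2^N ≥ that is 16.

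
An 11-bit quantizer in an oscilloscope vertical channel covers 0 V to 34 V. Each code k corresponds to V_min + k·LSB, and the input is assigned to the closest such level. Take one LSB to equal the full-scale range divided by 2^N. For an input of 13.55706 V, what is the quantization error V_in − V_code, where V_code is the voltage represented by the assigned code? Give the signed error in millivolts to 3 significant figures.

V_FS = 34 V. LSB = 34 V / 2^11 ≈ 16.60 mV.
Position in LSBs: (13.55706 − (0)) × 2048/34 = 816.6135; rounding gives k = 817.
V_code = V_min + k × range/2^11 = 0 + 817 × 34/2048 = 13.56347656 V.
e = 13.55706 − (13.56347656) = −6.42 mV.

−6.42 mV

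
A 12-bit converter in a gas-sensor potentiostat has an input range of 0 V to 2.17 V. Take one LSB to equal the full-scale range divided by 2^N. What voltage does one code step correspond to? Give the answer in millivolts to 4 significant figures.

Full-scale range = 2.17 V.
2^12 = 4096 levels.
LSB = 2.17 V / 2^12 = 0.5298 mV.

0.5298 mV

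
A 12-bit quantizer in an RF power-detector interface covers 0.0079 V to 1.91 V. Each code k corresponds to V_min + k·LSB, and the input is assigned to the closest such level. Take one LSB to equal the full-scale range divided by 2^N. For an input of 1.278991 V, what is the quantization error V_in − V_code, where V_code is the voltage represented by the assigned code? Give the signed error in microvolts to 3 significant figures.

Full-scale range = 1.91 V − (0.0079 V) = 1.9021 V. LSB = 1.9021 V / 2^12 ≈ 464.4 µV.
Position in LSBs: (1.278991 − (0.0079)) × 4096/1.9021 = 2737.1793; rounding gives k = 2737.
V_code = V_min + k × range/2^12 = 0.0079 + 2737 × 1.9021/4096 = 1.278907739 V.
V_in − V_code = 1.278991 − (1.278907739) = +83.3 µV.

+83.3 µV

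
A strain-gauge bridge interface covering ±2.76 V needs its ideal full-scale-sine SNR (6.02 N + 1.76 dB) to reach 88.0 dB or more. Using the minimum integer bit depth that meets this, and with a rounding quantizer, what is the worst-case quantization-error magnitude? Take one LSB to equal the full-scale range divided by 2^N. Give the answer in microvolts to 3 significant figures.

84.2 µV

Full-scale range = 2.76 V − (-2.76 V) = 5.52 V.
6.02 N + 1.76 ≥ 88.0 gives N ≥ 14.326, so the minimum integer is 15.
LSB = 5.52 V / 2^15 = 168.46 µV.
|e|_max = LSB/2 = 84.2 µV.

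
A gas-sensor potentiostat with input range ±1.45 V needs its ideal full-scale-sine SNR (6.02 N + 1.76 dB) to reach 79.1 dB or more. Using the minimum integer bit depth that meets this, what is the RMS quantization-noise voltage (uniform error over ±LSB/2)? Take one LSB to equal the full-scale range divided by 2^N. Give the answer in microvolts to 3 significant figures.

Range = 1.45 − (-1.45) = 2.9 V.
6.02 N + 1.76 ≥ 79.1 gives N ≥ 12.847, so the minimum integer is 13.
LSB = 2.9 V ÷ 2^13 = 2.9/8192 V = 354.00 µV.
σ_q = LSB/√12 = 354.00 µV/3.4641 = 102 µV.

102 µV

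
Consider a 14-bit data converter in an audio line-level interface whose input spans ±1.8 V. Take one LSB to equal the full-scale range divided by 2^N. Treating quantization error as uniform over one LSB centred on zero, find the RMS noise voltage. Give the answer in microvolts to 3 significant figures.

Range = 1.8 − (-1.8) = 3.6 V.
One LSB is 3.6 V / 16384 = 219.73 µV.
σ_q = LSB/√12 = 219.73 µV/3.4641 = 63.4 µV.

63.4 µV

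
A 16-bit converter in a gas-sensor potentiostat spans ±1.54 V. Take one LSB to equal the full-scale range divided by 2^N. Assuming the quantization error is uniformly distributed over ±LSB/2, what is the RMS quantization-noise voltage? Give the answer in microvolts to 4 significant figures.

13.57 µV

Range = 1.54 − (-1.54) = 3.08 V.
One LSB is 3.08 V / 65536 = 46.9971 µV.
For a uniform distribution on [−LSB/2, +LSB/2], V_rms = LSB/√12 = 46.9971 µV/3.4641 = 13.57 µV.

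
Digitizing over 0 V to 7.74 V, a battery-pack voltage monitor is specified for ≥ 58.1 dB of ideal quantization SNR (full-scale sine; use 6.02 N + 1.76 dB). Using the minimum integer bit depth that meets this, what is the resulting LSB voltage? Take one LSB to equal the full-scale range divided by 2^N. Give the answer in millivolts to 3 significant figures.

Span = 7.74 V.
6.02 N + 1.76 ≥ 58.1 gives N ≥ 9.359, so the minimum integer is 10.
One LSB is 7.74 V / 1024 = 7.56 mV.

7.56 mV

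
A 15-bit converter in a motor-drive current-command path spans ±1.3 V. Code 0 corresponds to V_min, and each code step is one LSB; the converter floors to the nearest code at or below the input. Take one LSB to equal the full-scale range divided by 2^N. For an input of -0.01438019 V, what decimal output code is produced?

Span: 1.3 V − (-1.3 V) = 2.6 V. LSB = 2.6 V / 2^15 ≈ 79.35 µV.
V_in − V_min = -0.01438019 − (-1.3) = 1.28561981 V.
Divide by LSB: 1.28561981 × 32768/2.6 = 16202.7654.
Truncating gives code 16202.

16202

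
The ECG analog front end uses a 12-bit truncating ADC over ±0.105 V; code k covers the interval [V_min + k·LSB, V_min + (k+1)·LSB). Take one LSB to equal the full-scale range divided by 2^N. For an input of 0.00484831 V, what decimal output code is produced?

2142

Full-scale range = 0.105 V − (-0.105 V) = 0.21 V. LSB = 0.21 V / 2^12 ≈ 51.27 µV.
code = ⌊(V_in − V_min)/LSB⌋ = ⌊(V_in − V_min) × 2^12 / range⌋
     = ⌊(0.00484831 − (-0.105)) × 4096 / 0.21⌋ = ⌊0.10984831 × 4096/0.21⌋
     = ⌊2142.565⌋ = 2142.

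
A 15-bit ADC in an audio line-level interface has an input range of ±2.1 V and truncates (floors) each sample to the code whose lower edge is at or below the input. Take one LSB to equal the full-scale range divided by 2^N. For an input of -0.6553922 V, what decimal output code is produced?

11270

Span: 2.1 V − (-2.1 V) = 4.2 V. LSB = 4.2 V / 2^15 ≈ 128.2 µV.
V_in − V_min = -0.6553922 − (-2.1) = 1.4446078 V.
Divide by LSB: 1.4446078 × 32768/4.2 = 11270.6925.
Truncating gives code 11270.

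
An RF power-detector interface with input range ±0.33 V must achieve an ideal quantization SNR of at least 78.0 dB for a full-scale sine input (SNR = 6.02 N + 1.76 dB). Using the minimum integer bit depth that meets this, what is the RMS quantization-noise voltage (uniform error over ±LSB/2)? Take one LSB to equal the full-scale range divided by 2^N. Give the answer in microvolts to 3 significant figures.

Full-scale range = 0.33 V − (-0.33 V) = 0.66 V.
6.02 N + 1.76 ≥ 78.0 gives N ≥ 12.664, so the minimum integer is 13.
LSB = 0.66 V / 2^13 = 80.566 µV.
σ_q = LSB/√12 = 80.566 µV/3.4641 = 23.3 µV.

23.3 µV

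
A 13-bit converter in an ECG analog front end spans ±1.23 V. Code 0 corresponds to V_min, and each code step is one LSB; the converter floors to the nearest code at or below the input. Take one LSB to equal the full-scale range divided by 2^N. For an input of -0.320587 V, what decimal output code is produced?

3028

Full-scale range = 1.23 V − (-1.23 V) = 2.46 V. LSB = 2.46 V / 2^13 ≈ 300.3 µV.
V_in − V_min = -0.320587 − (-1.23) = 0.909413 V.
Divide by LSB: 0.909413 × 8192/2.46 = 3028.4192.
Truncating gives code 3028.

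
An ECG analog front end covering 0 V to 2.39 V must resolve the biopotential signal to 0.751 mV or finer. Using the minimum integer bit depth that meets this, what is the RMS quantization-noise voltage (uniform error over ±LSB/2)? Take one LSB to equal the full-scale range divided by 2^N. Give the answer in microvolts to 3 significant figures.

168 µV

Range is 2.39 V.
Levels needed ≥ 2.39/0.751 mV = 3182. 2^12 = 4096 suffices, so N_min = 12.
Step size = 2.39/4096 V = 0.58350 mV.
RMS noise = LSB/√12 = 168 µV.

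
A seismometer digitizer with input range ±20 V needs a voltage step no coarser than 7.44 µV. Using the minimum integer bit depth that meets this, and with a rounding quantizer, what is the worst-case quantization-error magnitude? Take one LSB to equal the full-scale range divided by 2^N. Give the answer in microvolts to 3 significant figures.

The full-scale span is 20 − (-20) = 40 V.
40 V / 7.44 µV = 5.376e6. Since 2^22 = 4194304 and 2^23 = 8388608, N = 23.
LSB = 40 V / 2^23 = 4.7684 µV.
Half an LSB is 2.38 µV.

2.38 µV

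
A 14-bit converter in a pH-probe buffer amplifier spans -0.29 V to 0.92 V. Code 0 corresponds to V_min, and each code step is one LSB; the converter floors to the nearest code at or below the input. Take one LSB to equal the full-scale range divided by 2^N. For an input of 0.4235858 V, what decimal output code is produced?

9662

Span: 0.92 V − (-0.29 V) = 1.21 V. LSB = 1.21 V / 2^14 ≈ 73.85 µV.
code = ⌊(V_in − V_min)/LSB⌋ = ⌊(V_in − V_min) × 2^14 / range⌋
     = ⌊(0.4235858 − (-0.29)) × 16384 / 1.21⌋ = ⌊0.7135858 × 16384/1.21⌋
     = ⌊9662.306⌋ = 9662.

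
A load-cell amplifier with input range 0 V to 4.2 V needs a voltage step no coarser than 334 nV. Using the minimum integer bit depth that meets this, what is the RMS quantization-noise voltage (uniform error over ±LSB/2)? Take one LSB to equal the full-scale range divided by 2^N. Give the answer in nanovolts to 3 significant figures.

V_FS = 4.2 V.
Levels needed ≥ 4.2/334 nV = 1.257e7. 2^24 = 16777216 suffices, so N_min = 24.
Step size = 4.2/16777216 V = 250.34 nV.
RMS noise = LSB/√12 = 72.3 nV.

72.3 nV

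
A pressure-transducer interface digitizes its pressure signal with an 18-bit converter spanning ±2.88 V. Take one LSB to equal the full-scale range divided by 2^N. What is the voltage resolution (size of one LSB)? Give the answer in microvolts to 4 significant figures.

21.97 µV

The full-scale span is 2.88 − (-2.88) = 5.76 V.
Number of codes = 2^18 = 262144.
LSB = 5.76 V / 2^18 = 21.97 µV.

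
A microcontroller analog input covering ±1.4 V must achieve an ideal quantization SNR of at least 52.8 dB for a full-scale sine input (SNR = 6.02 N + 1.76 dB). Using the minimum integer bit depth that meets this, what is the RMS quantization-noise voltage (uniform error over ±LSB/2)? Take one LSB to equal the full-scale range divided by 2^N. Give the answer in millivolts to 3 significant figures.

1.58 mV

Range = 1.4 − (-1.4) = 2.8 V.
Solving 6.02 N ≥ 52.8 − 1.76: N ≥ 8.478. Round up → N = 9.
LSB = 2.8 V / 2^9 = 5.4688 mV.
RMS noise = LSB/√12 = 1.58 mV.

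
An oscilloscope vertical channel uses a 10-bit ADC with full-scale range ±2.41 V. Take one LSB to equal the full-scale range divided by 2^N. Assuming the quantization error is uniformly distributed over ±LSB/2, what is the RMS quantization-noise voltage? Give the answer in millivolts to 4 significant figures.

1.359 mV

Range = 2.41 − (-2.41) = 4.82 V.
One LSB is 4.82 V / 1024 = 4.70703 mV.
σ_q = LSB/√12 = 4.70703 mV/3.4641 = 1.359 mV.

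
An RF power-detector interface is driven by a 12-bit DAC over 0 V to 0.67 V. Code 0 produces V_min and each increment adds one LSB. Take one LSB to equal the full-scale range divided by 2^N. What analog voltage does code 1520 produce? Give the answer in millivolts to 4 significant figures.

Full-scale range = 0.67 V. LSB = 0.67 V / 2^12.
Output = V_min + (1520/4096) × range = 0 + 0.371094 × 0.67 V
      = 0 + 0.248633 = 0.248633 V.

248.6 mV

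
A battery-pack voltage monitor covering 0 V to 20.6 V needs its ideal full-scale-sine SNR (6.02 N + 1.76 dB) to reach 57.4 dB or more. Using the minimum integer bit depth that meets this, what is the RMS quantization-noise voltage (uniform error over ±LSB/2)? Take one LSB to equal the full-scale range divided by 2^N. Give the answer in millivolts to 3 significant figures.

5.81 mV

Span = 20.6 V.
Solving 6.02 N ≥ 57.4 − 1.76: N ≥ 9.243. Round up → N = 10.
LSB = 20.6 V / 2^10 = 20.117 mV.
σ_q = LSB/√12 = 20.117 mV/3.4641 = 5.81 mV.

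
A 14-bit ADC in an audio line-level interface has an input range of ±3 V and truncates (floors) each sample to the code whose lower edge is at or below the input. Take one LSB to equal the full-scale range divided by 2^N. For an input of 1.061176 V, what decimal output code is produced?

11089

Full-scale range = 3 V − (-3 V) = 6 V. LSB = 6 V / 2^14 ≈ 366.2 µV.
(V_in − V_min) × 2^14/range = (1.061176 − (-3)) × 16384/6 = 11089.718.
Floor → code = 11089.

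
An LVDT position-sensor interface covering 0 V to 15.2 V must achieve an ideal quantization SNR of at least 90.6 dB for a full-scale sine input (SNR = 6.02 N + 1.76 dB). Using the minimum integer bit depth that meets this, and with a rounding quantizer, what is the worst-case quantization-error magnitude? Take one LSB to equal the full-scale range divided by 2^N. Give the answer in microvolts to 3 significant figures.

232 µV

Span = 15.2 V.
6.02 N + 1.76 ≥ 90.6 gives N ≥ 14.757, so the minimum integer is 15.
LSB = 15.2 V / 2^15 = 463.87 µV.
Max error for round-to-nearest is LSB/2 = 232 µV.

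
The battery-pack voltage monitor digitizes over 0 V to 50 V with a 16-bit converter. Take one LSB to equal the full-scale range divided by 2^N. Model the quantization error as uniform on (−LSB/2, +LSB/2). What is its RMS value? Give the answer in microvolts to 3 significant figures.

220 µV

Range is 50 V.
LSB = 50 V / 2^16 = 0.76294 mV.
For a uniform distribution on [−LSB/2, +LSB/2], V_rms = LSB/√12 = 0.76294 mV/3.4641 = 220 µV.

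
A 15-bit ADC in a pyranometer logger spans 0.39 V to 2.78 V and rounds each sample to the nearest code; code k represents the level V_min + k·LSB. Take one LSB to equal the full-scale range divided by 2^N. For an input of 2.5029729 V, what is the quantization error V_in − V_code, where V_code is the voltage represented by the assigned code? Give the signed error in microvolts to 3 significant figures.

Span: 2.78 V − (0.39 V) = 2.39 V. LSB = 2.39 V / 2^15 ≈ 72.94 µV.
(V_in − V_min)/LSB = (2.5029729 − (0.39)) × 32768/2.39 = 28969.8310 → nearest code k = 28970.
Reconstructed level: 0.39 + 28970 × 2.39/32768 V = 2.5029852295 V.
e = 2.5029729 − (2.5029852295) = −12.3 µV.

−12.3 µV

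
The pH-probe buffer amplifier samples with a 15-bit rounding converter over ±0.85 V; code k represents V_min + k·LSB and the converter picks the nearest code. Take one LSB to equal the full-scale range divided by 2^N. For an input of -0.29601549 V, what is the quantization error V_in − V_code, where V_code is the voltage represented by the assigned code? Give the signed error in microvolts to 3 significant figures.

+11.1 µV

Span: 0.85 V − (-0.85 V) = 1.7 V. LSB = 1.7 V / 2^15 ≈ 51.88 µV.
(V_in − V_min)/LSB = (-0.29601549 − (-0.85)) × 32768/1.7 = 10678.2144 → nearest code k = 10678.
V_code = -0.85 + (10678/32768) × 1.7 = -0.29602661133 V.
Error = V_in − V_code = -0.29601549 − (-0.29602661133) = +11.1 µV.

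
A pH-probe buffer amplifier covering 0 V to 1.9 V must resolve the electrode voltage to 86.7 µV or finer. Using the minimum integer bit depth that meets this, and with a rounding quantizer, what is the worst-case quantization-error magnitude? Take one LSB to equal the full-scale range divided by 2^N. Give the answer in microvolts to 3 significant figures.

29.0 µV

Range is 1.9 V.
1.9 V / 86.7 µV = 21910. Since 2^14 = 16384 and 2^15 = 32768, N = 15.
LSB = 1.9 V / 2^15 = 57.983 µV.
|e|_max = LSB/2 = 29.0 µV.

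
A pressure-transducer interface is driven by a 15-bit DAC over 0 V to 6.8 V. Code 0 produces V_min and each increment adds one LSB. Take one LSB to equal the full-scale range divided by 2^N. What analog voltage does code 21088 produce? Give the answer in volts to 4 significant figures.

Range is 6.8 V. LSB = 6.8 V / 2^15.
V_out = V_min + code × LSB = 0 V + 21088 × 6.8 V / 32768
      = 0 V + 4.37617 V = 4.37617 V.

4.376 V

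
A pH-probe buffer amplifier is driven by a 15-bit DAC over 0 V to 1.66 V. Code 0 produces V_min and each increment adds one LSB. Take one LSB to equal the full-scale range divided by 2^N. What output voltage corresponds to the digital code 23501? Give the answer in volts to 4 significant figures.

V_FS = 1.66 V. LSB = 1.66 V / 2^15.
V_out = V_min + code × LSB = 0 V + 23501 × 1.66 V / 32768
      = 0 + 1.19054 = 1.19054 V.

1.191 V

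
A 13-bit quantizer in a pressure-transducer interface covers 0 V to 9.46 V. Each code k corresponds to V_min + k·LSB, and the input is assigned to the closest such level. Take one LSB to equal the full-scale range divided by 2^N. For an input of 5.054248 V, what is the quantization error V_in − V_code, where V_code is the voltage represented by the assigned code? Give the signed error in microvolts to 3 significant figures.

−247 µV

V_FS = 9.46 V. LSB = 9.46 V / 2^13 ≈ 1.155 mV.
(5.054248 − (0)) / LSB = 5.054248 × 8192/9.46 = 4376.7864. Nearest integer: k = 4377.
V_code = V_min + k × range/2^13 = 0 + 4377 × 9.46/8192 = 5.054494629 V.
V_in − V_code = 5.054248 − (5.054494629) = −247 µV.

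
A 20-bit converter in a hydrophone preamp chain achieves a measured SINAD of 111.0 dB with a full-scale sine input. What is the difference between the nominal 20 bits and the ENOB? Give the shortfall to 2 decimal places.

Effective bits = (111.0 − 1.76)/6.02 = 18.1462.
Shortfall = 20 − 18.1462 = 1.8538 bits.

1.85 bits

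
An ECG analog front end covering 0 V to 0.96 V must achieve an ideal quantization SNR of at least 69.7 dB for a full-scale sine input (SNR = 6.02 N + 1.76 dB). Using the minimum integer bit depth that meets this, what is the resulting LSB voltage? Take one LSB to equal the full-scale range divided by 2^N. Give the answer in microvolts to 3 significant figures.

Range is 0.96 V.
Required N = ⌈(69.7 − 1.76)/6.02⌉ = ⌈11.286⌉ = 12.
One LSB is 0.96 V / 4096 = 234 µV.

234 µV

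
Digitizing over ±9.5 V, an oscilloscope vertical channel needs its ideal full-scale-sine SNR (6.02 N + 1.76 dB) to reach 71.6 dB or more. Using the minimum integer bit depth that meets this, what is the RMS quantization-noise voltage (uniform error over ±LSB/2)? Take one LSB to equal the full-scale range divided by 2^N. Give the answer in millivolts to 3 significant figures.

The full-scale span is 9.5 − (-9.5) = 19 V.
6.02 N + 1.76 ≥ 71.6 gives N ≥ 11.601, so the minimum integer is 12.
Step size = 19/4096 V = 4.6387 mV.
V_rms = LSB/√12 = 1.34 mV.

1.34 mV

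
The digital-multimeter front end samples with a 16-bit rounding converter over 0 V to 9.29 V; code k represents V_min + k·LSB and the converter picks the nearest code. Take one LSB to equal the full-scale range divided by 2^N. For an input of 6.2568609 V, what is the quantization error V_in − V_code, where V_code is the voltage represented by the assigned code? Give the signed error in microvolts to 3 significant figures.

−25.5 µV

Span = 9.29 V. LSB = 9.29 V / 2^16 ≈ 141.8 µV.
Position in LSBs: (6.2568609 − (0)) × 65536/9.29 = 44138.8198; rounding gives k = 44139.
V_code = 0 + (44139/65536) × 9.29 = 6.2568864441 V.
Error = V_in − V_code = 6.2568609 − (6.2568864441) = −25.5 µV.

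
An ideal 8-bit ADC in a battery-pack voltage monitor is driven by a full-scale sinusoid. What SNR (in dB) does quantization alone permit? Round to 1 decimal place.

For an ideal N-bit converter with full-scale sine input, SNR = 6.02 N + 1.76 dB. SNR = 6.02 × 8 + 1.76 = 48.16 + 1.76 = 49.92 dB.

49.9 dB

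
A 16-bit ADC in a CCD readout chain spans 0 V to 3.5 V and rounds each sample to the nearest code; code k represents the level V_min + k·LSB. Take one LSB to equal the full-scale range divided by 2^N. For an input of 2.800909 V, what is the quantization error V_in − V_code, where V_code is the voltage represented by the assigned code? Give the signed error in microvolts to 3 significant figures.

−9.58 µV

Full-scale range = 3.5 V. LSB = 3.5 V / 2^16 ≈ 53.41 µV.
(2.800909 − (0)) / LSB = 2.800909 × 65536/3.5 = 52445.8206. Nearest integer: k = 52446.
V_code = V_min + k × range/2^16 = 0 + 52446 × 3.5/65536 = 2.8009185791 V.
V_in − V_code = 2.800909 − (2.8009185791) = −9.58 µV.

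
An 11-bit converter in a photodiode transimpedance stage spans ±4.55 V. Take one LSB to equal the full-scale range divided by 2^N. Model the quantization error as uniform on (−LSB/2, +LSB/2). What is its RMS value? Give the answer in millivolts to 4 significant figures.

Full-scale range = 4.55 V − (-4.55 V) = 9.1 V.
One LSB is 9.1 V / 2048 = 4.44336 mV.
For a uniform distribution on [−LSB/2, +LSB/2], V_rms = LSB/√12 = 4.44336 mV/3.4641 = 1.283 mV.

1.283 mV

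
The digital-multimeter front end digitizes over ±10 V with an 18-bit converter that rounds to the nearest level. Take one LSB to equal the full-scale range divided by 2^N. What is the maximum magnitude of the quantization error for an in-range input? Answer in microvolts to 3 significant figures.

38.1 µV

Span: 10 V − (-10 V) = 20 V.
LSB = 20 V ÷ 2^18 = 20/262144 V = 76.294 µV.
|e|_max = LSB/2 = 38.1 µV.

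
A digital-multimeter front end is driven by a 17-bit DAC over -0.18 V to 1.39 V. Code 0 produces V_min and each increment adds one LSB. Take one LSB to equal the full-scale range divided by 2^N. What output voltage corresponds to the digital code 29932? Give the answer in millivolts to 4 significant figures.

178.5 mV

Full-scale range = 1.39 V − (-0.18 V) = 1.57 V. LSB = 1.57 V / 2^17.
Output = V_min + (29932/131072) × range = -0.18 + 0.228363 × 1.57 V
      = -0.18 + 0.358530 = 0.178530 V.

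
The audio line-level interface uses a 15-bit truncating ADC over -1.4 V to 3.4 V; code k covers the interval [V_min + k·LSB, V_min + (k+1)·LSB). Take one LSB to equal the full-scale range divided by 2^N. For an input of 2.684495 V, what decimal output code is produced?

The full-scale span is 3.4 − (-1.4) = 4.8 V. LSB = 4.8 V / 2^15 ≈ 146.5 µV.
(V_in − V_min) × 2^15/range = (2.684495 − (-1.4)) × 32768/4.8 = 27883.486.
Floor → code = 27883.

27883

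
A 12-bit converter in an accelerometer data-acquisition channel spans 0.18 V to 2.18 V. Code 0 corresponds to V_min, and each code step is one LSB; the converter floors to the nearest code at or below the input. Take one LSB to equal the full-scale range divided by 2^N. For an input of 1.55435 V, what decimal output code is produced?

Span: 2.18 V − (0.18 V) = 2 V. LSB = 2 V / 2^12 ≈ 488.3 µV.
(V_in − V_min) × 2^12/range = (1.55435 − (0.18)) × 4096/2 = 2814.669.
Floor → code = 2814.

2814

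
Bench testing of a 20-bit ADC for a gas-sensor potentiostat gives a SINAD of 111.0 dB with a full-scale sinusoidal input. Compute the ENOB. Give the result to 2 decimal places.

Inverting SNR = 6.02 N + 1.76: N_eff = (111.0 − 1.76)/6.02 = 18.1462.

18.15 bits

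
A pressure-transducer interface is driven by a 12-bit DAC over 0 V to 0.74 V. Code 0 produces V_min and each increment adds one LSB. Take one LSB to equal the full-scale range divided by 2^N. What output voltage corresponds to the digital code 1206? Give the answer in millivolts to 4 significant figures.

V_FS = 0.74 V. LSB = 0.74 V / 2^12.
V_out = V_min + code × LSB = 0 V + 1206 × 0.74 V / 4096
      = 0 + 0.217881 = 0.217881 V.

217.9 mV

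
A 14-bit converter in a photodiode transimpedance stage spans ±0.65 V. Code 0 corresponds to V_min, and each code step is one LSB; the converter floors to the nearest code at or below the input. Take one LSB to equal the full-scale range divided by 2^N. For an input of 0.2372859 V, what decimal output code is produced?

Range = 0.65 − (-0.65) = 1.3 V. LSB = 1.3 V / 2^14 ≈ 79.35 µV.
V_in − V_min = 0.2372859 − (-0.65) = 0.8872859 V.
Divide by LSB: 0.8872859 × 16384/1.3 = 11182.5325.
Truncating gives code 11182.

11182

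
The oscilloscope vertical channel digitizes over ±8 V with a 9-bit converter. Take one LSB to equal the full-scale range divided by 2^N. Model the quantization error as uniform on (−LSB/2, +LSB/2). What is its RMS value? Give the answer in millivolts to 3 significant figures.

9.02 mV

Full-scale range = 8 V − (-8 V) = 16 V.
LSB = 16 V ÷ 2^9 = 16/512 V = 31.250 mV.
σ_q = LSB/√12 = 31.250 mV/3.4641 = 9.02 mV.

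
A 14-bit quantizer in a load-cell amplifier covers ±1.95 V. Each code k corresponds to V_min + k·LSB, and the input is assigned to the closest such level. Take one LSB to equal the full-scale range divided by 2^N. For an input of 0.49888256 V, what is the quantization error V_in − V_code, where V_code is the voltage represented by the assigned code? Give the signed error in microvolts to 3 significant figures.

Full-scale range = 1.95 V − (-1.95 V) = 3.9 V. LSB = 3.9 V / 2^14 ≈ 238.0 µV.
(0.49888256 − (-1.95)) / LSB = 2.44888256 × 16384/3.9 = 10287.8184. Nearest integer: k = 10288.
V_code = V_min + k × range/2^14 = -1.95 + 10288 × 3.9/16384 = 0.49892578125 V.
e = 0.49888256 − (0.49892578125) = −43.2 µV.

−43.2 µV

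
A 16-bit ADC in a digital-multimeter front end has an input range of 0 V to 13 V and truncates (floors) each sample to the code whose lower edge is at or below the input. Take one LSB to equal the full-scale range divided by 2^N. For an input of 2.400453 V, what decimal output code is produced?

12101

Full-scale range = 13 V. LSB = 13 V / 2^16 ≈ 198.4 µV.
code = ⌊(V_in − V_min)/LSB⌋ = ⌊(V_in − V_min) × 2^16 / range⌋
     = ⌊(2.400453 − (0)) × 65536 / 13⌋ = ⌊2.400453 × 65536/13⌋
     = ⌊12101.238⌋ = 12101.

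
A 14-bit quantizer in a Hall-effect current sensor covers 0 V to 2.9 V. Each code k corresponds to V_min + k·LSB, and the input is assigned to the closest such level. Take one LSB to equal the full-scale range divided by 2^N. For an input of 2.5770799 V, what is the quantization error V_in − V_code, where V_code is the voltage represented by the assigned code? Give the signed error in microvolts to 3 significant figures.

−68.5 µV

Span = 2.9 V. LSB = 2.9 V / 2^14 ≈ 177.0 µV.
(V_in − V_min)/LSB = (2.5770799 − (0)) × 16384/2.9 = 14559.6128 → nearest code k = 14560.
V_code = 0 + (14560/16384) × 2.9 = 2.5771484375 V.
Error = V_in − V_code = 2.5770799 − (2.5771484375) = −68.5 µV.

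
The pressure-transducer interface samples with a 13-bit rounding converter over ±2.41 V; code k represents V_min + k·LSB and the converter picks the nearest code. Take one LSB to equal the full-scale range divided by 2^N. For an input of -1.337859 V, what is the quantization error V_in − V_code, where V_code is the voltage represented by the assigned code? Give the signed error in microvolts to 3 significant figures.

+115 µV

Span: 2.41 V − (-2.41 V) = 4.82 V. LSB = 4.82 V / 2^13 ≈ 0.5884 mV.
(-1.337859 − (-2.41)) / LSB = 1.072141 × 8192/4.82 = 1822.1948. Nearest integer: k = 1822.
Reconstructed level: -2.41 + 1822 × 4.82/8192 V = -1.337973633 V.
Error = V_in − V_code = -1.337859 − (-1.337973633) = +115 µV.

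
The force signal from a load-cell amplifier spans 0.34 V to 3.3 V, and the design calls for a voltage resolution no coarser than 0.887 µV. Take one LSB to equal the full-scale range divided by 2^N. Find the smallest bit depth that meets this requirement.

Full-scale range = 3.3 V − (0.34 V) = 2.96 V.
Need 2^N ≥ 2.96 V / 0.887 µV = 3.337e6 → N_min = 22.

22 bits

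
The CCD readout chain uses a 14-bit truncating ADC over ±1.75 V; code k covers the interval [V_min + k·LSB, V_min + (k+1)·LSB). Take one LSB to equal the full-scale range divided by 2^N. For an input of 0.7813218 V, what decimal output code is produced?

The full-scale span is 1.75 − (-1.75) = 3.5 V. LSB = 3.5 V / 2^14 ≈ 213.6 µV.
V_in − V_min = 0.7813218 − (-1.75) = 2.5313218 V.
Divide by LSB: 2.5313218 × 16384/3.5 = 11849.4790.
Truncating gives code 11849.

11849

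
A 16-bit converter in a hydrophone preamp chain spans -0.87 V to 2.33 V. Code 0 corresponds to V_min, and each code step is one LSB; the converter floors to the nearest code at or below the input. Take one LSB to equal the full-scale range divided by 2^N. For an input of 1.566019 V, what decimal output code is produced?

Full-scale range = 2.33 V − (-0.87 V) = 3.2 V. LSB = 3.2 V / 2^16 ≈ 48.83 µV.
(V_in − V_min) × 2^16/range = (1.566019 − (-0.87)) × 65536/3.2 = 49889.669.
Floor → code = 49889.

49889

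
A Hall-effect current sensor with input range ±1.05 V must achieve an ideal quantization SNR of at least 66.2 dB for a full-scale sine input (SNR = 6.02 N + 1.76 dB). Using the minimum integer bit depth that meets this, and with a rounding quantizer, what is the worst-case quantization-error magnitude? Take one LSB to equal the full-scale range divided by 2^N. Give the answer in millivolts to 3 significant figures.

0.513 mV

The full-scale span is 1.05 − (-1.05) = 2.1 V.
Required N = ⌈(66.2 − 1.76)/6.02⌉ = ⌈10.704⌉ = 11.
LSB = 2.1 V / 2^11 = 1.0254 mV.
|e|_max = LSB/2 = 0.513 mV.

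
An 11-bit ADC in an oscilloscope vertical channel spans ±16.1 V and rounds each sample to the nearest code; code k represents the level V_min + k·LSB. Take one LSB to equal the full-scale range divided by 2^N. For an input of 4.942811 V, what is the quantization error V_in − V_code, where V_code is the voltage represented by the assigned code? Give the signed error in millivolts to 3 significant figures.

Range = 16.1 − (-16.1) = 32.2 V. LSB = 32.2 V / 2^11 ≈ 15.72 mV.
(4.942811 − (-16.1)) / LSB = 21.042811 × 2048/32.2 = 1338.3751. Nearest integer: k = 1338.
V_code = V_min + k × range/2^11 = -16.1 + 1338 × 32.2/2048 = 4.936914063 V.
V_in − V_code = 4.942811 − (4.936914063) = +5.90 mV.

+5.90 mV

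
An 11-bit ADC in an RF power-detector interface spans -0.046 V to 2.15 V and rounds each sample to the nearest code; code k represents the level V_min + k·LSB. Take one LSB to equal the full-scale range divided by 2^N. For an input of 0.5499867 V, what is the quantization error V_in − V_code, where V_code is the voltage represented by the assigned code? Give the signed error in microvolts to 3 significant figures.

−193 µV

Full-scale range = 2.15 V − (-0.046 V) = 2.196 V. LSB = 2.196 V / 2^11 ≈ 1.072 mV.
Position in LSBs: (0.5499867 − (-0.046)) × 2048/2.196 = 555.8200; rounding gives k = 556.
Reconstructed level: -0.046 + 556 × 2.196/2048 V = 0.5501796875 V.
Error = V_in − V_code = 0.5499867 − (0.5501796875) = −193 µV.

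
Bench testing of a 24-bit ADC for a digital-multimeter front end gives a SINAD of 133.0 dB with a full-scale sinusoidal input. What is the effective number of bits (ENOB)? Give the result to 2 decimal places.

ENOB = (SINAD − 1.76) / 6.02 = (133.0 − 1.76) / 6.02 = 131.24 / 6.02 = 21.8007.

21.80 bits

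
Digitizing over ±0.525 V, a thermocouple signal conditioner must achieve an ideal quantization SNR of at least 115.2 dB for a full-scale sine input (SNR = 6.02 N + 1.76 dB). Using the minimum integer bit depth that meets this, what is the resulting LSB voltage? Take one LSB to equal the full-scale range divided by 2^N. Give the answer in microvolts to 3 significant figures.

Range = 0.525 − (-0.525) = 1.05 V.
Required N = ⌈(115.2 − 1.76)/6.02⌉ = ⌈18.844⌉ = 19.
LSB = 1.05 V / 2^19 = 2.00 µV.

2.00 µV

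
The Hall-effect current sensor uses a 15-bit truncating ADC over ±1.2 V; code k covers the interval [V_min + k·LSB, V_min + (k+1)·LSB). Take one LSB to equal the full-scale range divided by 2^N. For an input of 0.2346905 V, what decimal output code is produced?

Full-scale range = 1.2 V − (-1.2 V) = 2.4 V. LSB = 2.4 V / 2^15 ≈ 73.24 µV.
code = ⌊(V_in − V_min)/LSB⌋ = ⌊(V_in − V_min) × 2^15 / range⌋
     = ⌊(0.2346905 − (-1.2)) × 32768 / 2.4⌋ = ⌊1.4346905 × 32768/2.4⌋
     = ⌊19588.308⌋ = 19588.

19588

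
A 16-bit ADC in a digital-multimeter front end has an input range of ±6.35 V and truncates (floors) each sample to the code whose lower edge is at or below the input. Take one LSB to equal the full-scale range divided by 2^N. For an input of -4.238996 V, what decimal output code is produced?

Span: 6.35 V − (-6.35 V) = 12.7 V. LSB = 12.7 V / 2^16 ≈ 193.8 µV.
(V_in − V_min) × 2^16/range = (-4.238996 − (-6.35)) × 65536/12.7 = 10893.446.
Floor → code = 10893.

10893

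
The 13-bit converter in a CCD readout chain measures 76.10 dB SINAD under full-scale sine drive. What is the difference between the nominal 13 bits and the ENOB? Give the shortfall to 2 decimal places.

0.65 bits

Effective bits = (76.10 − 1.76)/6.02 = 12.3488.
Lost resolution: 13 − 12.3488 = 0.6512 bits.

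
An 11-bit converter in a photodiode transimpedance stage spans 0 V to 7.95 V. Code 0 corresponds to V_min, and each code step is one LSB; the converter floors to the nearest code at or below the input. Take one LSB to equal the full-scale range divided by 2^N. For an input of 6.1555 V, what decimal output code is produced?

Range is 7.95 V. LSB = 7.95 V / 2^11 ≈ 3.882 mV.
V_in − V_min = 6.1555 − (0) = 6.1555 V.
Divide by LSB: 6.1555 × 2048/7.95 = 1585.7187.
Truncating gives code 1585.

1585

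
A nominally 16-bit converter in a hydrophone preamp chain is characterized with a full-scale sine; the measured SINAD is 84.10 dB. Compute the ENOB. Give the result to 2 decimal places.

13.68 bits

Inverting SNR = 6.02 N + 1.76: N_eff = (84.10 − 1.76)/6.02 = 13.6777.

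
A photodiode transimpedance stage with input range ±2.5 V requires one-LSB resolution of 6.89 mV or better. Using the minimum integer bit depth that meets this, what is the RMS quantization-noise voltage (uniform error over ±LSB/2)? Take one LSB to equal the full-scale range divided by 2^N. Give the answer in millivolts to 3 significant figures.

Range = 2.5 − (-2.5) = 5 V.
5 V / 6.89 mV = 725.7. Since 2^9 = 512 and 2^10 = 1024, N = 10.
LSB = 5 V ÷ 2^10 = 5/1024 V = 4.8828 mV.
V_rms = LSB/√12 = 1.41 mV.

1.41 mV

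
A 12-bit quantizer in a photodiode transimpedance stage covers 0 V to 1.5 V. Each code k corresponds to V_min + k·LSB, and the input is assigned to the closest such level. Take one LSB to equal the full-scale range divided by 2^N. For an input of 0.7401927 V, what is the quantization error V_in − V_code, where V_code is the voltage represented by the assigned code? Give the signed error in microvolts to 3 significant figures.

Range is 1.5 V. LSB = 1.5 V / 2^12 ≈ 366.2 µV.
(0.7401927 − (0)) / LSB = 0.7401927 × 4096/1.5 = 2021.2195. Nearest integer: k = 2021.
Reconstructed level: 0 + 2021 × 1.5/4096 V = 0.7401123047 V.
e = 0.7401927 − (0.7401123047) = +80.4 µV.

+80.4 µV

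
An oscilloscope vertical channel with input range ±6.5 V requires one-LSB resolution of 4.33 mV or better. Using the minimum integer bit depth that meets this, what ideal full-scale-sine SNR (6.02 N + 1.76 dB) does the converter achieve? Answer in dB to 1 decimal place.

74.0 dB

The full-scale span is 6.5 − (-6.5) = 13 V.
Levels needed ≥ 13/4.33 mV = 3002. 2^12 = 4096 suffices, so N_min = 12.
6.02(12) + 1.76 = 74.00 dB.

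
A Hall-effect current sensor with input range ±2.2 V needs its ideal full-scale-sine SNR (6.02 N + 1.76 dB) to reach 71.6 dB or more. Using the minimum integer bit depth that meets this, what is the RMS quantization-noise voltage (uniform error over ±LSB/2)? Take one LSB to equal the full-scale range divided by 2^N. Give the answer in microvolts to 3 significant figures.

310 µV

Full-scale range = 2.2 V − (-2.2 V) = 4.4 V.
6.02 N + 1.76 ≥ 71.6 gives N ≥ 11.601, so the minimum integer is 12.
Step size = 4.4/4096 V = 1.0742 mV.
V_rms = LSB/√12 = 310 µV.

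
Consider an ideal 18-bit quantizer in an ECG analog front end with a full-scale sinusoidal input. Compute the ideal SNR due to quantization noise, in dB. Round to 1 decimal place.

110.1 dB

Ideal quantization SNR: 6.02 × 18 + 1.76 dB = 110.1 dB.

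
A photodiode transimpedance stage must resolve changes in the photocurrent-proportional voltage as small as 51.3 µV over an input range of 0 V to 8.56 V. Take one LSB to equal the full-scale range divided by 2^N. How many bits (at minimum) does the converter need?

18 bits

Span = 8.56 V.
Levels needed ≥ 8.56/51.3 µV = 166900. 2^18 = 262144 suffices, so N_min = 18.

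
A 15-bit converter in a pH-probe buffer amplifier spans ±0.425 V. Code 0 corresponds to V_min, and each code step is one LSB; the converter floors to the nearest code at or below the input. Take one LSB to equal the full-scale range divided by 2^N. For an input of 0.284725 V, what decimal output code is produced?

27360

Full-scale range = 0.425 V − (-0.425 V) = 0.85 V. LSB = 0.85 V / 2^15 ≈ 25.94 µV.
code = ⌊(V_in − V_min)/LSB⌋ = ⌊(V_in − V_min) × 2^15 / range⌋
     = ⌊(0.284725 − (-0.425)) × 32768 / 0.85⌋ = ⌊0.709725 × 32768/0.85⌋
     = ⌊27360.316⌋ = 27360.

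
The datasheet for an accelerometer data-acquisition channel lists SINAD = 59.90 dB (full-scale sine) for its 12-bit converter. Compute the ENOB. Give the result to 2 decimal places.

Inverting SNR = 6.02 N + 1.76: N_eff = (59.90 − 1.76)/6.02 = 9.6578.

9.66 bits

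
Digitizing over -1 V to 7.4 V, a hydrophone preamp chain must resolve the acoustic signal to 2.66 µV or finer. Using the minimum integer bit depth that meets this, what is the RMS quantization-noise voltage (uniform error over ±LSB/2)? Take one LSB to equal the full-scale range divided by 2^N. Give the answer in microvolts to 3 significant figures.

0.578 µV

Full-scale range = 7.4 V − (-1 V) = 8.4 V.
Need 2^N ≥ 8.4 V / 2.66 µV = 3.158e6 → N_min = 22.
One LSB is 8.4 V / 4194304 = 2.0027 µV.
σ_q = LSB/√12 = 2.0027 µV/3.4641 = 0.578 µV.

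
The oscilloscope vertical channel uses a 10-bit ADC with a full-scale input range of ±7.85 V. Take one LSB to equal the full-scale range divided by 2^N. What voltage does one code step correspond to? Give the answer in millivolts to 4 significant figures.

15.33 mV

Span: 7.85 V − (-7.85 V) = 15.7 V.
2^10 = 1024 levels.
One LSB is 15.7 V / 1024 = 15.33 mV.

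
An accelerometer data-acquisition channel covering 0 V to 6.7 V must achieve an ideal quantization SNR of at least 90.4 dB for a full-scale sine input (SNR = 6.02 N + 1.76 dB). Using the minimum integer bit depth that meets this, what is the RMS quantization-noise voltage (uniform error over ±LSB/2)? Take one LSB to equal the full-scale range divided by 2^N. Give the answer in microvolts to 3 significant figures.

59.0 µV

Full-scale range = 6.7 V.
Solving 6.02 N ≥ 90.4 − 1.76: N ≥ 14.724. Round up → N = 15.
Step size = 6.7/32768 V = 204.47 µV.
RMS noise = LSB/√12 = 59.0 µV.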